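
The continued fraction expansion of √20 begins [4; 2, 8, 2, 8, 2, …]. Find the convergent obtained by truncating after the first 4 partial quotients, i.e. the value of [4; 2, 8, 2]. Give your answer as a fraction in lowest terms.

Start with 2.
8 + 1/(2/1) = 8 + 1/2 = 17/2
2 + 1/(17/2) = 2 + 2/17 = 36/17
4 + 1/(36/17) = 4 + 17/36 = 161/36

161/36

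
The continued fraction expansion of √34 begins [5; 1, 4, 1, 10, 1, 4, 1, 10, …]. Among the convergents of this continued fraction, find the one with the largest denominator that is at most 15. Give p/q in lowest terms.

a_0 = 5: 5/1  (≤ bound)
a_1 = 1: 6/1  (≤ bound)
a_2 = 4: 29/5  (≤ bound)
a_3 = 1: 35/6  (≤ bound)
a_4 = 10: 379/65  (> 15, stop)

35/6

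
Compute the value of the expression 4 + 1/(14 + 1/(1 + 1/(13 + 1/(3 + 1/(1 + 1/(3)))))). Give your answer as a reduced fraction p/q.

Start with 3.
1 + 1/(3/1) = 1 + 1/3 = 4/3
3 + 1/(4/3) = 3 + 3/4 = 15/4
13 + 1/(15/4) = 13 + 4/15 = 199/15
1 + 1/(199/15) = 1 + 15/199 = 214/199
14 + 1/(214/199) = 14 + 199/214 = 3195/214
4 + 1/(3195/214) = 4 + 214/3195 = 12994/3195

12994/3195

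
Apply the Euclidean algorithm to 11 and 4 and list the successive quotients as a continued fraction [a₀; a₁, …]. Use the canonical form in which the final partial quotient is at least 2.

[2; 1, 3]

Run the Euclidean algorithm, recording each quotient:
⌊11/4⌋ = 2, remainder 3
⌊4/3⌋ = 1, remainder 1
⌊3/1⌋ = 3, remainder 0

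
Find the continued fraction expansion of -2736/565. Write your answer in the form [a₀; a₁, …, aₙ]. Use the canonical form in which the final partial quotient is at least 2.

[-5; 6, 2, 1, 6, 1, 3]

-2736 ÷ 565 → quotient -5, remainder 89
565 ÷ 89 → quotient 6, remainder 31
89 ÷ 31 → quotient 2, remainder 27
31 ÷ 27 → quotient 1, remainder 4
27 ÷ 4 → quotient 6, remainder 3
4 ÷ 3 → quotient 1, remainder 1
3 ÷ 1 → quotient 3, remainder 0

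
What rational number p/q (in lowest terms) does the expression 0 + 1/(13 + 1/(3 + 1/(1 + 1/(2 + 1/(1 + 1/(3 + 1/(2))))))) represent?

Build up convergents one term at a time:
a_0 = 0: 0/1
a_1 = 13: 1/13
a_2 = 3: 3/40
a_3 = 1: 4/53
a_4 = 2: 11/146
a_5 = 1: 15/199
a_6 = 3: 56/743
a_7 = 2: 127/1685

127/1685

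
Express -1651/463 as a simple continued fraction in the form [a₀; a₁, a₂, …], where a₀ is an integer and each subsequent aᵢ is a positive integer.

[-4; 2, 3, 3, 2, 1, 1, 3]

-1651 ÷ 463 → quotient -4, remainder 201
463 ÷ 201 → quotient 2, remainder 61
201 ÷ 61 → quotient 3, remainder 18
61 ÷ 18 → quotient 3, remainder 7
18 ÷ 7 → quotient 2, remainder 4
7 ÷ 4 → quotient 1, remainder 3
4 ÷ 3 → quotient 1, remainder 1
3 ÷ 1 → quotient 3, remainder 0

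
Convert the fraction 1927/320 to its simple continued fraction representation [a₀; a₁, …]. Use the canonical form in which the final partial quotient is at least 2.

1927 ÷ 320 → quotient 6, remainder 7
320 ÷ 7 → quotient 45, remainder 5
7 ÷ 5 → quotient 1, remainder 2
5 ÷ 2 → quotient 2, remainder 1
2 ÷ 1 → quotient 2, remainder 0

[6; 45, 1, 2, 2]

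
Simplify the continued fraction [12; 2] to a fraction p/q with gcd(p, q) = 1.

a_0 = 12: 12/1
a_1 = 2: 25/2

25/2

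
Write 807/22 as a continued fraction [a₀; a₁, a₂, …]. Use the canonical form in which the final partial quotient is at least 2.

Run the Euclidean algorithm, recording each quotient:
807 ÷ 22 → quotient 36, remainder 15
22 ÷ 15 → quotient 1, remainder 7
15 ÷ 7 → quotient 2, remainder 1
7 ÷ 1 → quotient 7, remainder 0

[36; 1, 2, 7]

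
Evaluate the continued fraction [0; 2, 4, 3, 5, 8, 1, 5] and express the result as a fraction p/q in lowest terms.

3735/8336

Use the convergent recurrence hₖ = aₖ·hₖ₋₁ + hₖ₋₂ (and likewise for the denominators kₖ):
a_0 = 0: 0/1
a_1 = 2: 1/2
a_2 = 4: 4/9
a_3 = 3: 13/29
a_4 = 5: 69/154
a_5 = 8: 565/1261
a_6 = 1: 634/1415
a_7 = 5: 3735/8336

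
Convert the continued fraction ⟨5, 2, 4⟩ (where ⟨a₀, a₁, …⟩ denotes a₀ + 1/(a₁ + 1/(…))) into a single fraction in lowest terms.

49/9

Start with 4.
2 + 1/(4/1) = 2 + 1/4 = 9/4
5 + 1/(9/4) = 5 + 4/9 = 49/9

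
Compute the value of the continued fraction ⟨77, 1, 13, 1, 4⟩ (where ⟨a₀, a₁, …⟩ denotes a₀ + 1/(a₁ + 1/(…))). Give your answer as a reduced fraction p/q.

Collapse the nested fraction from the inside out:
Start with 4.
1 + 1/(4/1) = 1 + 1/4 = 5/4
13 + 1/(5/4) = 13 + 4/5 = 69/5
1 + 1/(69/5) = 1 + 5/69 = 74/69
77 + 1/(74/69) = 77 + 69/74 = 5767/74

5767/74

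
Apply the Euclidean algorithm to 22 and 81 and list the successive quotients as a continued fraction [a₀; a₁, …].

[0; 3, 1, 2, 7]

Repeatedly divide and take the remainder:
22 = 0·81 + 22, so a_0 = 0
81 = 3·22 + 15, so a_1 = 3
22 = 1·15 + 7, so a_2 = 1
15 = 2·7 + 1, so a_3 = 2
7 = 7·1 + 0, so a_4 = 7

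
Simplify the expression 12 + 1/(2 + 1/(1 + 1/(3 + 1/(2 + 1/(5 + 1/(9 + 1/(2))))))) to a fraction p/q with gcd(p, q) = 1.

Start with 2.
9 + 1/(2/1) = 9 + 1/2 = 19/2
5 + 1/(19/2) = 5 + 2/19 = 97/19
2 + 1/(97/19) = 2 + 19/97 = 213/97
3 + 1/(213/97) = 3 + 97/213 = 736/213
1 + 1/(736/213) = 1 + 213/736 = 949/736
2 + 1/(949/736) = 2 + 736/949 = 2634/949
12 + 1/(2634/949) = 12 + 949/2634 = 32557/2634

32557/2634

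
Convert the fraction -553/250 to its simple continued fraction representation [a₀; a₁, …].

[-3; 1, 3, 1, 2, 1, 1, 7]

Run the Euclidean algorithm, recording each quotient:
-553 = -3·250 + 197, so a_0 = -3
250 = 1·197 + 53, so a_1 = 1
197 = 3·53 + 38, so a_2 = 3
53 = 1·38 + 15, so a_3 = 1
38 = 2·15 + 8, so a_4 = 2
15 = 1·8 + 7, so a_5 = 1
8 = 1·7 + 1, so a_6 = 1
7 = 7·1 + 0, so a_7 = 7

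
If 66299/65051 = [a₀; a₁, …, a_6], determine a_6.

66299 = 1·65051 + 1248, so a_0 = 1
65051 = 52·1248 + 155, so a_1 = 52
1248 = 8·155 + 8, so a_2 = 8
155 = 19·8 + 3, so a_3 = 19
8 = 2·3 + 2, so a_4 = 2
3 = 1·2 + 1, so a_5 = 1
2 = 2·1 + 0, so a_6 = 2

2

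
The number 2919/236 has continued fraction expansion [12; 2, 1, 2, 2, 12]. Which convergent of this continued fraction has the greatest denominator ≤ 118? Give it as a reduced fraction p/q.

a_0 = 12: 12/1  (≤ bound)
a_1 = 2: 25/2  (≤ bound)
a_2 = 1: 37/3  (≤ bound)
a_3 = 2: 99/8  (≤ bound)
a_4 = 2: 235/19  (≤ bound)
a_5 = 12: 2919/236  (> 118, stop)

235/19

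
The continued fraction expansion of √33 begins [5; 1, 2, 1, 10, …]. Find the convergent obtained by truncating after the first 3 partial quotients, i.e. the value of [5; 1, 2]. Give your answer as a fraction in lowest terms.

17/3

Start with 2.
1 + 1/(2/1) = 1 + 1/2 = 3/2
5 + 1/(3/2) = 5 + 2/3 = 17/3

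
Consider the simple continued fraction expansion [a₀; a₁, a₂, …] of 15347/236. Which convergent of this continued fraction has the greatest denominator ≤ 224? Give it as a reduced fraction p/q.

a_0 = 65: 65/1  (≤ bound)
a_1 = 33: 2146/33  (≤ bound)
a_2 = 1: 2211/34  (≤ bound)
a_3 = 2: 6568/101  (≤ bound)
a_4 = 2: 15347/236  (> 224, stop)

6568/101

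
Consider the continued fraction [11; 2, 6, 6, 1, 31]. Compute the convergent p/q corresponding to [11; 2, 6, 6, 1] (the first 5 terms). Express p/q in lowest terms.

Start with 1.
6 + 1/(1/1) = 6 + 1/1 = 7/1
6 + 1/(7/1) = 6 + 1/7 = 43/7
2 + 1/(43/7) = 2 + 7/43 = 93/43
11 + 1/(93/43) = 11 + 43/93 = 1066/93

1066/93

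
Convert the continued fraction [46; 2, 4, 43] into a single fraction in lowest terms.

Starting at the tail and folding back:
Start with 43.
4 + 1/(43/1) = 4 + 1/43 = 173/43
2 + 1/(173/43) = 2 + 43/173 = 389/173
46 + 1/(389/173) = 46 + 173/389 = 18067/389

18067/389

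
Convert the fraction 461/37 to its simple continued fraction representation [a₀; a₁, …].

[12; 2, 5, 1, 2]

Run the Euclidean algorithm, recording each quotient:
461 = 12·37 + 17, so a_0 = 12
37 = 2·17 + 3, so a_1 = 2
17 = 5·3 + 2, so a_2 = 5
3 = 1·2 + 1, so a_3 = 1
2 = 2·1 + 0, so a_4 = 2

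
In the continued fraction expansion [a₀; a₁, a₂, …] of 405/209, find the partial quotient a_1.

405 = 1·209 + 196, so a_0 = 1
209 = 1·196 + 13, so a_1 = 1

1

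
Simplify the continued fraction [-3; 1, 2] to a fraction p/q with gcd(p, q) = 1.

Build up convergents one term at a time:
a_0 = -3: -3/1
a_1 = 1: -2/1
a_2 = 2: -7/3

-7/3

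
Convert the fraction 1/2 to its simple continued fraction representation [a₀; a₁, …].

⌊1/2⌋ = 0, remainder 1
⌊2/1⌋ = 2, remainder 0

[0; 2]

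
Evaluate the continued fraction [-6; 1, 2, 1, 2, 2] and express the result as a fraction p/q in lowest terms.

-137/26

Starting at the tail and folding back:
Start with 2.
2 + 1/(2/1) = 2 + 1/2 = 5/2
1 + 1/(5/2) = 1 + 2/5 = 7/5
2 + 1/(7/5) = 2 + 5/7 = 19/7
1 + 1/(19/7) = 1 + 7/19 = 26/19
-6 + 1/(26/19) = -6 + 19/26 = -137/26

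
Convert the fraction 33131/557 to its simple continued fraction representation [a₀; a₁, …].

[59; 2, 12, 1, 3, 5]

Run the Euclidean algorithm, recording each quotient:
⌊33131/557⌋ = 59, remainder 268
⌊557/268⌋ = 2, remainder 21
⌊268/21⌋ = 12, remainder 16
⌊21/16⌋ = 1, remainder 5
⌊16/5⌋ = 3, remainder 1
⌊5/1⌋ = 5, remainder 0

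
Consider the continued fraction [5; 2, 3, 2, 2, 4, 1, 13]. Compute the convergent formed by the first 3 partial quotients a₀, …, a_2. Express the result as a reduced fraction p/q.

Build up convergents one term at a time:
a_0 = 5: 5/1
a_1 = 2: 11/2
a_2 = 3: 38/7

38/7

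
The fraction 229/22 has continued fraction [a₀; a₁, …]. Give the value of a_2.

2

229 ÷ 22 → quotient 10, remainder 9
22 ÷ 9 → quotient 2, remainder 4
9 ÷ 4 → quotient 2, remainder 1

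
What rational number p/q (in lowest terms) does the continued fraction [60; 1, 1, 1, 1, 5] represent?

a_0 = 60: 60/1
a_1 = 1: 61/1
a_2 = 1: 121/2
a_3 = 1: 182/3
a_4 = 1: 303/5
a_5 = 5: 1697/28

1697/28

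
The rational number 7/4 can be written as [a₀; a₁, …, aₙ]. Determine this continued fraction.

7 = 1·4 + 3, so a_0 = 1
4 = 1·3 + 1, so a_1 = 1
3 = 3·1 + 0, so a_2 = 3

[1; 1, 3]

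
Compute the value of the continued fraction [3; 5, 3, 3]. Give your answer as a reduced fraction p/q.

169/53

Use the convergent recurrence hₖ = aₖ·hₖ₋₁ + hₖ₋₂ (and likewise for the denominators kₖ):
a_0 = 3: 3/1
a_1 = 5: 16/5
a_2 = 3: 51/16
a_3 = 3: 169/53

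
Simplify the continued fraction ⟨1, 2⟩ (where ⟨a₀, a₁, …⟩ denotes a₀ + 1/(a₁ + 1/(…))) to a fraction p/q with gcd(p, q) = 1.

3/2

Start with 2.
1 + 1/(2/1) = 1 + 1/2 = 3/2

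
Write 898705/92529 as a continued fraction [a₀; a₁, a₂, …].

Apply division with remainder until the remainder is 0:
898705 ÷ 92529 → quotient 9, remainder 65944
92529 ÷ 65944 → quotient 1, remainder 26585
65944 ÷ 26585 → quotient 2, remainder 12774
26585 ÷ 12774 → quotient 2, remainder 1037
12774 ÷ 1037 → quotient 12, remainder 330
1037 ÷ 330 → quotient 3, remainder 47
330 ÷ 47 → quotient 7, remainder 1
47 ÷ 1 → quotient 47, remainder 0

[9; 1, 2, 2, 12, 3, 7, 47]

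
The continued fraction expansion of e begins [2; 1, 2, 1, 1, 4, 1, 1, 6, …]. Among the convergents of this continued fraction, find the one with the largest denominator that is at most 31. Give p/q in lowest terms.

19/7

List convergents until the denominator exceeds the bound:
a_0 = 2: 2/1  (≤ bound)
a_1 = 1: 3/1  (≤ bound)
a_2 = 2: 8/3  (≤ bound)
a_3 = 1: 11/4  (≤ bound)
a_4 = 1: 19/7  (≤ bound)
a_5 = 4: 87/32  (> 31, stop)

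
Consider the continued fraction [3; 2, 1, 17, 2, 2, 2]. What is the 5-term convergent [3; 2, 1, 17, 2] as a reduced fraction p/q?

364/109

a_0 = 3: 3/1
a_1 = 2: 7/2
a_2 = 1: 10/3
a_3 = 17: 177/53
a_4 = 2: 364/109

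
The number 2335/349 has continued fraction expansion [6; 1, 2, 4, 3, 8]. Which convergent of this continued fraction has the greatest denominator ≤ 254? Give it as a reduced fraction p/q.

List convergents until the denominator exceeds the bound:
a_0 = 6: 6/1  (≤ bound)
a_1 = 1: 7/1  (≤ bound)
a_2 = 2: 20/3  (≤ bound)
a_3 = 4: 87/13  (≤ bound)
a_4 = 3: 281/42  (≤ bound)
a_5 = 8: 2335/349  (> 254, stop)

281/42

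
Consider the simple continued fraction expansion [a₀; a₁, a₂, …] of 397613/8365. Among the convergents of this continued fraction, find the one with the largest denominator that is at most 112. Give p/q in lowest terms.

713/15

List convergents until the denominator exceeds the bound:
a_0 = 47: 47/1  (≤ bound)
a_1 = 1: 48/1  (≤ bound)
a_2 = 1: 95/2  (≤ bound)
a_3 = 7: 713/15  (≤ bound)
a_4 = 11: 7938/167  (> 112, stop)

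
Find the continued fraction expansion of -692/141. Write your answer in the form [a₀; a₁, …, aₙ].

[-5; 10, 1, 5, 2]

-692 = -5·141 + 13, so a_0 = -5
141 = 10·13 + 11, so a_1 = 10
13 = 1·11 + 2, so a_2 = 1
11 = 5·2 + 1, so a_3 = 5
2 = 2·1 + 0, so a_4 = 2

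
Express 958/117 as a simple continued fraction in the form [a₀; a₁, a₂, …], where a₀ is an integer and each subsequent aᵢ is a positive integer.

958 = 8·117 + 22, so a_0 = 8
117 = 5·22 + 7, so a_1 = 5
22 = 3·7 + 1, so a_2 = 3
7 = 7·1 + 0, so a_3 = 7

[8; 5, 3, 7]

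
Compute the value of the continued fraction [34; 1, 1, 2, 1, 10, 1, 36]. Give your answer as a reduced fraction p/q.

104653/3027

Use the convergent recurrence hₖ = aₖ·hₖ₋₁ + hₖ₋₂ (and likewise for the denominators kₖ):
a_0 = 34: 34/1
a_1 = 1: 35/1
a_2 = 1: 69/2
a_3 = 2: 173/5
a_4 = 1: 242/7
a_5 = 10: 2593/75
a_6 = 1: 2835/82
a_7 = 36: 104653/3027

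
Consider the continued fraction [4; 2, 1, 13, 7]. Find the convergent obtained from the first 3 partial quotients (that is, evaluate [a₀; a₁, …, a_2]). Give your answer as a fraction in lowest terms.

Starting at the tail and folding back:
Start with 1.
2 + 1/(1/1) = 2 + 1/1 = 3/1
4 + 1/(3/1) = 4 + 1/3 = 13/3

13/3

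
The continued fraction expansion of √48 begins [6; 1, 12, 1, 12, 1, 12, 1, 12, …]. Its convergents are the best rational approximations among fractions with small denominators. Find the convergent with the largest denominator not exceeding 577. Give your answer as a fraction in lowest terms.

1351/195

List convergents until the denominator exceeds the bound:
a_0 = 6: 6/1  (≤ bound)
a_1 = 1: 7/1  (≤ bound)
a_2 = 12: 90/13  (≤ bound)
a_3 = 1: 97/14  (≤ bound)
a_4 = 12: 1254/181  (≤ bound)
a_5 = 1: 1351/195  (≤ bound)
a_6 = 12: 17466/2521  (> 577, stop)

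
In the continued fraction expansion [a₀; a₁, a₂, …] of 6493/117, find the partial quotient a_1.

2

⌊6493/117⌋ = 55, remainder 58
⌊117/58⌋ = 2, remainder 1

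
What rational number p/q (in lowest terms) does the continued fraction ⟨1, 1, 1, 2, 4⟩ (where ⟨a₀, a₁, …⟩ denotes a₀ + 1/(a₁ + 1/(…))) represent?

Use the convergent recurrence hₖ = aₖ·hₖ₋₁ + hₖ₋₂ (and likewise for the denominators kₖ):
a_0 = 1: 1/1
a_1 = 1: 2/1
a_2 = 1: 3/2
a_3 = 2: 8/5
a_4 = 4: 35/22

35/22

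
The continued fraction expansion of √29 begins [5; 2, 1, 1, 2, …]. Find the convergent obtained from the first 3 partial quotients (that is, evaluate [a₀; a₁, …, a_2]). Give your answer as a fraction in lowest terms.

16/3

a_0 = 5: 5/1
a_1 = 2: 11/2
a_2 = 1: 16/3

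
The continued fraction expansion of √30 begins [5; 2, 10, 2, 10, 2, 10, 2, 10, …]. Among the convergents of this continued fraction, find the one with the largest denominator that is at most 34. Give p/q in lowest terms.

115/21

a_0 = 5: 5/1  (≤ bound)
a_1 = 2: 11/2  (≤ bound)
a_2 = 10: 115/21  (≤ bound)
a_3 = 2: 241/44  (> 34, stop)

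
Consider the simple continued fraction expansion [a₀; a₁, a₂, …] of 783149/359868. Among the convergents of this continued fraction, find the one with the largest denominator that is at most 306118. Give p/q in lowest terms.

378959/174137

List convergents until the denominator exceeds the bound:
a_0 = 2: 2/1  (≤ bound)
a_1 = 5: 11/5  (≤ bound)
a_2 = 1: 13/6  (≤ bound)
a_3 = 2: 37/17  (≤ bound)
a_4 = 13: 494/227  (≤ bound)
a_5 = 51: 25231/11594  (≤ bound)
a_6 = 15: 378959/174137  (≤ bound)
a_7 = 2: 783149/359868  (> 306118, stop)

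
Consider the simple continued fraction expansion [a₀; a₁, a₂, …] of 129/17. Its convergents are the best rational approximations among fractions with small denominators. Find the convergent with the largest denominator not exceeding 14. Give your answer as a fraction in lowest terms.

38/5

a_0 = 7: 7/1  (≤ bound)
a_1 = 1: 8/1  (≤ bound)
a_2 = 1: 15/2  (≤ bound)
a_3 = 2: 38/5  (≤ bound)
a_4 = 3: 129/17  (> 14, stop)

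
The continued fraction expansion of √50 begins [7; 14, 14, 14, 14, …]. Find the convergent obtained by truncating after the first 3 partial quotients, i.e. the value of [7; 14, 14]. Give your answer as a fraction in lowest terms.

Start with 14.
14 + 1/(14/1) = 14 + 1/14 = 197/14
7 + 1/(197/14) = 7 + 14/197 = 1393/197

1393/197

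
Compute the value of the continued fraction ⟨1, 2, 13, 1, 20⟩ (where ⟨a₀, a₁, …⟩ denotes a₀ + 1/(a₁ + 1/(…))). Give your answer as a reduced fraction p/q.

900/607

a_0 = 1: 1/1
a_1 = 2: 3/2
a_2 = 13: 40/27
a_3 = 1: 43/29
a_4 = 20: 900/607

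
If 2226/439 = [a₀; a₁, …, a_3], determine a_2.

2226 = 5·439 + 31, so a_0 = 5
439 = 14·31 + 5, so a_1 = 14
31 = 6·5 + 1, so a_2 = 6

6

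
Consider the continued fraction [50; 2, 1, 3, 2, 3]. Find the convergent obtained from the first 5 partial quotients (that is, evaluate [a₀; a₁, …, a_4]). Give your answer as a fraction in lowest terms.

a_0 = 50: 50/1
a_1 = 2: 101/2
a_2 = 1: 151/3
a_3 = 3: 554/11
a_4 = 2: 1259/25

1259/25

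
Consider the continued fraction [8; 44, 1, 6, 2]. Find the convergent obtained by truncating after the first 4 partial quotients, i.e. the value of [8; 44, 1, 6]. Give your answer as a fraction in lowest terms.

Start with 6.
1 + 1/(6/1) = 1 + 1/6 = 7/6
44 + 1/(7/6) = 44 + 6/7 = 314/7
8 + 1/(314/7) = 8 + 7/314 = 2519/314

2519/314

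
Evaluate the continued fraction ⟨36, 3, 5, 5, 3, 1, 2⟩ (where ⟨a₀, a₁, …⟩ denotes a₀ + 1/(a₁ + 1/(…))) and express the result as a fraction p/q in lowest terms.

34897/961

Start with 2.
1 + 1/(2/1) = 1 + 1/2 = 3/2
3 + 1/(3/2) = 3 + 2/3 = 11/3
5 + 1/(11/3) = 5 + 3/11 = 58/11
5 + 1/(58/11) = 5 + 11/58 = 301/58
3 + 1/(301/58) = 3 + 58/301 = 961/301
36 + 1/(961/301) = 36 + 301/961 = 34897/961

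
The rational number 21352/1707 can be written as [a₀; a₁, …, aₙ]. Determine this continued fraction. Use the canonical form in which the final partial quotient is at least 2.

[12; 1, 1, 28, 1, 13, 2]

Apply division with remainder until the remainder is 0:
21352 ÷ 1707 → quotient 12, remainder 868
1707 ÷ 868 → quotient 1, remainder 839
868 ÷ 839 → quotient 1, remainder 29
839 ÷ 29 → quotient 28, remainder 27
29 ÷ 27 → quotient 1, remainder 2
27 ÷ 2 → quotient 13, remainder 1
2 ÷ 1 → quotient 2, remainder 0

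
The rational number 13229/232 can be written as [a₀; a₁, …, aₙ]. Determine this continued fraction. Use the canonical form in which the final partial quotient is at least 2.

[57; 46, 2, 2]

13229 ÷ 232 → quotient 57, remainder 5
232 ÷ 5 → quotient 46, remainder 2
5 ÷ 2 → quotient 2, remainder 1
2 ÷ 1 → quotient 2, remainder 0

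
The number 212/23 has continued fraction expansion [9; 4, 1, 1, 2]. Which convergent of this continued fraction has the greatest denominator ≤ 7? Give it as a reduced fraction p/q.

List convergents until the denominator exceeds the bound:
a_0 = 9: 9/1  (≤ bound)
a_1 = 4: 37/4  (≤ bound)
a_2 = 1: 46/5  (≤ bound)
a_3 = 1: 83/9  (> 7, stop)

46/5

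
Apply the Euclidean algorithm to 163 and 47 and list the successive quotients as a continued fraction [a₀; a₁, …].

[3; 2, 7, 3]

Apply division with remainder until the remainder is 0:
⌊163/47⌋ = 3, remainder 22
⌊47/22⌋ = 2, remainder 3
⌊22/3⌋ = 7, remainder 1
⌊3/1⌋ = 3, remainder 0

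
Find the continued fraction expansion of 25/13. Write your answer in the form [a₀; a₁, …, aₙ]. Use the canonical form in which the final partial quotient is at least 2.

25 = 1·13 + 12, so a_0 = 1
13 = 1·12 + 1, so a_1 = 1
12 = 12·1 + 0, so a_2 = 12

[1; 1, 12]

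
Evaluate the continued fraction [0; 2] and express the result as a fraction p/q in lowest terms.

Collapse the nested fraction from the inside out:
Start with 2.
0 + 1/(2/1) = 0 + 1/2 = 1/2

1/2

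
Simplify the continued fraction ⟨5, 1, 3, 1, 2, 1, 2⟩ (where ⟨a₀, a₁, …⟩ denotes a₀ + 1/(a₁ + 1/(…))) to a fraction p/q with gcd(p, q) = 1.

301/52

a_0 = 5: 5/1
a_1 = 1: 6/1
a_2 = 3: 23/4
a_3 = 1: 29/5
a_4 = 2: 81/14
a_5 = 1: 110/19
a_6 = 2: 301/52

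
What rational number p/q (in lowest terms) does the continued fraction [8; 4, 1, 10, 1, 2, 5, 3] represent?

24028/2929

Start with 3.
5 + 1/(3/1) = 5 + 1/3 = 16/3
2 + 1/(16/3) = 2 + 3/16 = 35/16
1 + 1/(35/16) = 1 + 16/35 = 51/35
10 + 1/(51/35) = 10 + 35/51 = 545/51
1 + 1/(545/51) = 1 + 51/545 = 596/545
4 + 1/(596/545) = 4 + 545/596 = 2929/596
8 + 1/(2929/596) = 8 + 596/2929 = 24028/2929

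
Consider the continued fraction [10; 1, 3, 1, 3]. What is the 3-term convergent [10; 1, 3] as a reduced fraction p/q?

a_0 = 10: 10/1
a_1 = 1: 11/1
a_2 = 3: 43/4

43/4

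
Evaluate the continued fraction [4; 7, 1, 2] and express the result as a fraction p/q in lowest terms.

a_0 = 4: 4/1
a_1 = 7: 29/7
a_2 = 1: 33/8
a_3 = 2: 95/23

95/23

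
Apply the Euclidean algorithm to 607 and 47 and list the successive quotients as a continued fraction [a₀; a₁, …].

[12; 1, 10, 1, 3]

⌊607/47⌋ = 12, remainder 43
⌊47/43⌋ = 1, remainder 4
⌊43/4⌋ = 10, remainder 3
⌊4/3⌋ = 1, remainder 1
⌊3/1⌋ = 3, remainder 0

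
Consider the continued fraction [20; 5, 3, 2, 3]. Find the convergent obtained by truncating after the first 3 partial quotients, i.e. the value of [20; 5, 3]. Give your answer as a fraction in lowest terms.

323/16

a_0 = 20: 20/1
a_1 = 5: 101/5
a_2 = 3: 323/16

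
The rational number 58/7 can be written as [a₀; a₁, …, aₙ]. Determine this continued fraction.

Repeatedly divide and take the remainder:
58 = 8·7 + 2, so a_0 = 8
7 = 3·2 + 1, so a_1 = 3
2 = 2·1 + 0, so a_2 = 2

[8; 3, 2]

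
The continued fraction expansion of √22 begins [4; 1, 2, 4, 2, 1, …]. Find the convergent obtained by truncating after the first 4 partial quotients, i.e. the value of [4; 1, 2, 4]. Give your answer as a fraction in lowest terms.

61/13

Starting at the tail and folding back:
Start with 4.
2 + 1/(4/1) = 2 + 1/4 = 9/4
1 + 1/(9/4) = 1 + 4/9 = 13/9
4 + 1/(13/9) = 4 + 9/13 = 61/13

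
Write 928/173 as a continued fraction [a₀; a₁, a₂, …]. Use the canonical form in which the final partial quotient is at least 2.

Run the Euclidean algorithm, recording each quotient:
⌊928/173⌋ = 5, remainder 63
⌊173/63⌋ = 2, remainder 47
⌊63/47⌋ = 1, remainder 16
⌊47/16⌋ = 2, remainder 15
⌊16/15⌋ = 1, remainder 1
⌊15/1⌋ = 15, remainder 0

[5; 2, 1, 2, 1, 15]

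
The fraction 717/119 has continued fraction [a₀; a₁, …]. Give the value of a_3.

Repeatedly divide and take the remainder:
⌊717/119⌋ = 6, remainder 3
⌊119/3⌋ = 39, remainder 2
⌊3/2⌋ = 1, remainder 1
⌊2/1⌋ = 2, remainder 0

2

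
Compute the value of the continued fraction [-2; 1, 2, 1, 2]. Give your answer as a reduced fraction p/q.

-14/11

Use the convergent recurrence hₖ = aₖ·hₖ₋₁ + hₖ₋₂ (and likewise for the denominators kₖ):
a_0 = -2: -2/1
a_1 = 1: -1/1
a_2 = 2: -4/3
a_3 = 1: -5/4
a_4 = 2: -14/11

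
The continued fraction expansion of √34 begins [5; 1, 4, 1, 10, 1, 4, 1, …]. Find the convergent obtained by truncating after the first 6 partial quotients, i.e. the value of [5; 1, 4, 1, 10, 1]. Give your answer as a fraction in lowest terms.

Start with 1.
10 + 1/(1/1) = 10 + 1/1 = 11/1
1 + 1/(11/1) = 1 + 1/11 = 12/11
4 + 1/(12/11) = 4 + 11/12 = 59/12
1 + 1/(59/12) = 1 + 12/59 = 71/59
5 + 1/(71/59) = 5 + 59/71 = 414/71

414/71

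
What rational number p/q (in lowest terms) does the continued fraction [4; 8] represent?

33/8

Start with 8.
4 + 1/(8/1) = 4 + 1/8 = 33/8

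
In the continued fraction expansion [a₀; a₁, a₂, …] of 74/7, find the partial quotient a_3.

3

74 = 10·7 + 4, so a_0 = 10
7 = 1·4 + 3, so a_1 = 1
4 = 1·3 + 1, so a_2 = 1
3 = 3·1 + 0, so a_3 = 3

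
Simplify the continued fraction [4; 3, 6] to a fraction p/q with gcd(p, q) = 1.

Starting at the tail and folding back:
Start with 6.
3 + 1/(6/1) = 3 + 1/6 = 19/6
4 + 1/(19/6) = 4 + 6/19 = 82/19

82/19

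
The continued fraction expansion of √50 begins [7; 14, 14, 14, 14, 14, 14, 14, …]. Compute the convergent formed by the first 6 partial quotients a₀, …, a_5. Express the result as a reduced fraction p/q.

3880899/548842

a_0 = 7: 7/1
a_1 = 14: 99/14
a_2 = 14: 1393/197
a_3 = 14: 19601/2772
a_4 = 14: 275807/39005
a_5 = 14: 3880899/548842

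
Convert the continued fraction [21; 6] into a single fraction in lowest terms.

Compute successive convergents:
a_0 = 21: 21/1
a_1 = 6: 127/6

127/6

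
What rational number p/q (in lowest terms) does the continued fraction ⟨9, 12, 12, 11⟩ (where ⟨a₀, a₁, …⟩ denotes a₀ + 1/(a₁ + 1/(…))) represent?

14596/1607

a_0 = 9: 9/1
a_1 = 12: 109/12
a_2 = 12: 1317/145
a_3 = 11: 14596/1607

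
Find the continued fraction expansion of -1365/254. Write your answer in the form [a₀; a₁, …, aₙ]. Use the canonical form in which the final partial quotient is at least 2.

[-6; 1, 1, 1, 2, 15, 2]

Repeatedly divide and take the remainder:
⌊-1365/254⌋ = -6, remainder 159
⌊254/159⌋ = 1, remainder 95
⌊159/95⌋ = 1, remainder 64
⌊95/64⌋ = 1, remainder 31
⌊64/31⌋ = 2, remainder 2
⌊31/2⌋ = 15, remainder 1
⌊2/1⌋ = 2, remainder 0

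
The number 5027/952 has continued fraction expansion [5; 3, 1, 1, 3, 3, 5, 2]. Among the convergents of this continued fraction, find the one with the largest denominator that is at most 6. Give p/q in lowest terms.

List convergents until the denominator exceeds the bound:
a_0 = 5: 5/1  (≤ bound)
a_1 = 3: 16/3  (≤ bound)
a_2 = 1: 21/4  (≤ bound)
a_3 = 1: 37/7  (> 6, stop)

21/4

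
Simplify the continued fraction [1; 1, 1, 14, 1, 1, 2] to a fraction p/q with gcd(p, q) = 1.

229/151

a_0 = 1: 1/1
a_1 = 1: 2/1
a_2 = 1: 3/2
a_3 = 14: 44/29
a_4 = 1: 47/31
a_5 = 1: 91/60
a_6 = 2: 229/151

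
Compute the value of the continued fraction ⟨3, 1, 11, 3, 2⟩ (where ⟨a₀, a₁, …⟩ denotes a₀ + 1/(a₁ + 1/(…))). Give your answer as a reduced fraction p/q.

337/86

Use the convergent recurrence hₖ = aₖ·hₖ₋₁ + hₖ₋₂ (and likewise for the denominators kₖ):
a_0 = 3: 3/1
a_1 = 1: 4/1
a_2 = 11: 47/12
a_3 = 3: 145/37
a_4 = 2: 337/86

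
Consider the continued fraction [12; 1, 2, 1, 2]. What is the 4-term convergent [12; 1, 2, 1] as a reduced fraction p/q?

51/4

Starting at the tail and folding back:
Start with 1.
2 + 1/(1/1) = 2 + 1/1 = 3/1
1 + 1/(3/1) = 1 + 1/3 = 4/3
12 + 1/(4/3) = 12 + 3/4 = 51/4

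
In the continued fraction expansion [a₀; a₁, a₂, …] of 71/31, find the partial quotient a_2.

2

Apply division with remainder until the remainder is 0:
71 = 2·31 + 9, so a_0 = 2
31 = 3·9 + 4, so a_1 = 3
9 = 2·4 + 1, so a_2 = 2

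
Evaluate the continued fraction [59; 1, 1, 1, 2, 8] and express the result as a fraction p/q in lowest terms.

3995/67

a_0 = 59: 59/1
a_1 = 1: 60/1
a_2 = 1: 119/2
a_3 = 1: 179/3
a_4 = 2: 477/8
a_5 = 8: 3995/67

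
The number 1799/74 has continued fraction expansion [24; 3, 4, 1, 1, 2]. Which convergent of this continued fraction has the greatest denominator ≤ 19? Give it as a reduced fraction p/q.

389/16

a_0 = 24: 24/1  (≤ bound)
a_1 = 3: 73/3  (≤ bound)
a_2 = 4: 316/13  (≤ bound)
a_3 = 1: 389/16  (≤ bound)
a_4 = 1: 705/29  (> 19, stop)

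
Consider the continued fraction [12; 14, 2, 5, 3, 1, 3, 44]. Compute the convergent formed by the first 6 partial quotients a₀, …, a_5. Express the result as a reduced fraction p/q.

8026/665

Use the convergent recurrence hₖ = aₖ·hₖ₋₁ + hₖ₋₂ (and likewise for the denominators kₖ):
a_0 = 12: 12/1
a_1 = 14: 169/14
a_2 = 2: 350/29
a_3 = 5: 1919/159
a_4 = 3: 6107/506
a_5 = 1: 8026/665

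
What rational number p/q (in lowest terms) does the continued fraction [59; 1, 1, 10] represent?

Start with 10.
1 + 1/(10/1) = 1 + 1/10 = 11/10
1 + 1/(11/10) = 1 + 10/11 = 21/11
59 + 1/(21/11) = 59 + 11/21 = 1250/21

1250/21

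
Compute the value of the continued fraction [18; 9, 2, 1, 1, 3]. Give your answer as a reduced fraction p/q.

a_0 = 18: 18/1
a_1 = 9: 163/9
a_2 = 2: 344/19
a_3 = 1: 507/28
a_4 = 1: 851/47
a_5 = 3: 3060/169

3060/169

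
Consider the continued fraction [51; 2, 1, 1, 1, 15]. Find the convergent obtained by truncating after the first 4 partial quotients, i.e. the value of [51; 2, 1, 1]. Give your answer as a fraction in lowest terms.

Work from the innermost term outward:
Start with 1.
1 + 1/(1/1) = 1 + 1/1 = 2/1
2 + 1/(2/1) = 2 + 1/2 = 5/2
51 + 1/(5/2) = 51 + 2/5 = 257/5

257/5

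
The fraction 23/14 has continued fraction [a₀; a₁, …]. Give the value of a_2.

1

23 ÷ 14 → quotient 1, remainder 9
14 ÷ 9 → quotient 1, remainder 5
9 ÷ 5 → quotient 1, remainder 4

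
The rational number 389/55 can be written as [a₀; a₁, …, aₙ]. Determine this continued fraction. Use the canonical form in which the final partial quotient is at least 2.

[7; 13, 1, 3]

Apply division with remainder until the remainder is 0:
389 ÷ 55 → quotient 7, remainder 4
55 ÷ 4 → quotient 13, remainder 3
4 ÷ 3 → quotient 1, remainder 1
3 ÷ 1 → quotient 3, remainder 0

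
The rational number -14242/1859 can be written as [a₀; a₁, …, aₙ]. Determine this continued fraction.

-14242 = -8·1859 + 630, so a_0 = -8
1859 = 2·630 + 599, so a_1 = 2
630 = 1·599 + 31, so a_2 = 1
599 = 19·31 + 10, so a_3 = 19
31 = 3·10 + 1, so a_4 = 3
10 = 10·1 + 0, so a_5 = 10

[-8; 2, 1, 19, 3, 10]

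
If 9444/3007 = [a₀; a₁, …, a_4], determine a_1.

7

9444 = 3·3007 + 423, so a_0 = 3
3007 = 7·423 + 46, so a_1 = 7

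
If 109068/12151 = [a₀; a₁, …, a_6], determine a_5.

10

Apply division with remainder until the remainder is 0:
109068 ÷ 12151 → quotient 8, remainder 11860
12151 ÷ 11860 → quotient 1, remainder 291
11860 ÷ 291 → quotient 40, remainder 220
291 ÷ 220 → quotient 1, remainder 71
220 ÷ 71 → quotient 3, remainder 7
71 ÷ 7 → quotient 10, remainder 1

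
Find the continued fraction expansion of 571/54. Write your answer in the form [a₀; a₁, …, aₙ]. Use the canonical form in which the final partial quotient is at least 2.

[10; 1, 1, 2, 1, 7]

⌊571/54⌋ = 10, remainder 31
⌊54/31⌋ = 1, remainder 23
⌊31/23⌋ = 1, remainder 8
⌊23/8⌋ = 2, remainder 7
⌊8/7⌋ = 1, remainder 1
⌊7/1⌋ = 7, remainder 0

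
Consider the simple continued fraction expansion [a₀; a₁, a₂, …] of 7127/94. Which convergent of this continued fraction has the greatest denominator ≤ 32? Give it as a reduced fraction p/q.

a_0 = 75: 75/1  (≤ bound)
a_1 = 1: 76/1  (≤ bound)
a_2 = 4: 379/5  (≤ bound)
a_3 = 1: 455/6  (≤ bound)
a_4 = 1: 834/11  (≤ bound)
a_5 = 8: 7127/94  (> 32, stop)

834/11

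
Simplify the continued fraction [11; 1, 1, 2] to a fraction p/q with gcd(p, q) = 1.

a_0 = 11: 11/1
a_1 = 1: 12/1
a_2 = 1: 23/2
a_3 = 2: 58/5

58/5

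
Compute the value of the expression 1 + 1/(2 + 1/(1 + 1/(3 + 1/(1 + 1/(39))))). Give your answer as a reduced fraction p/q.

756/557

Start with 39.
1 + 1/(39/1) = 1 + 1/39 = 40/39
3 + 1/(40/39) = 3 + 39/40 = 159/40
1 + 1/(159/40) = 1 + 40/159 = 199/159
2 + 1/(199/159) = 2 + 159/199 = 557/199
1 + 1/(557/199) = 1 + 199/557 = 756/557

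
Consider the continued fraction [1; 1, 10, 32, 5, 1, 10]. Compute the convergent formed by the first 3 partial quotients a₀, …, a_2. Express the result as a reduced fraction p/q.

21/11

a_0 = 1: 1/1
a_1 = 1: 2/1
a_2 = 10: 21/11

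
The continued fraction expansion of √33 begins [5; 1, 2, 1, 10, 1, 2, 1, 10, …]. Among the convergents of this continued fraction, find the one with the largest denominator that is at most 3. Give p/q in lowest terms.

17/3

a_0 = 5: 5/1  (≤ bound)
a_1 = 1: 6/1  (≤ bound)
a_2 = 2: 17/3  (≤ bound)
a_3 = 1: 23/4  (> 3, stop)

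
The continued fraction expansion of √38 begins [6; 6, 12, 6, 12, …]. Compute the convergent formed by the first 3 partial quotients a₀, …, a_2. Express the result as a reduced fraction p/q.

Compute successive convergents:
a_0 = 6: 6/1
a_1 = 6: 37/6
a_2 = 12: 450/73

450/73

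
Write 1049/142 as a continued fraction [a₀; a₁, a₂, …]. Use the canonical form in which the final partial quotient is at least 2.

Run the Euclidean algorithm, recording each quotient:
⌊1049/142⌋ = 7, remainder 55
⌊142/55⌋ = 2, remainder 32
⌊55/32⌋ = 1, remainder 23
⌊32/23⌋ = 1, remainder 9
⌊23/9⌋ = 2, remainder 5
⌊9/5⌋ = 1, remainder 4
⌊5/4⌋ = 1, remainder 1
⌊4/1⌋ = 4, remainder 0

[7; 2, 1, 1, 2, 1, 1, 4]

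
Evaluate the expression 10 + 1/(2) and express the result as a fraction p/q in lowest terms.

21/2

a_0 = 10: 10/1
a_1 = 2: 21/2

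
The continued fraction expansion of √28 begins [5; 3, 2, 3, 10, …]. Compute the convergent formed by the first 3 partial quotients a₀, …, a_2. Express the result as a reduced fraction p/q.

Build up convergents one term at a time:
a_0 = 5: 5/1
a_1 = 3: 16/3
a_2 = 2: 37/7

37/7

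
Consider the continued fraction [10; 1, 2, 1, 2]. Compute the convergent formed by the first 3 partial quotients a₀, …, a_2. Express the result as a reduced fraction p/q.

32/3

Start with 2.
1 + 1/(2/1) = 1 + 1/2 = 3/2
10 + 1/(3/2) = 10 + 2/3 = 32/3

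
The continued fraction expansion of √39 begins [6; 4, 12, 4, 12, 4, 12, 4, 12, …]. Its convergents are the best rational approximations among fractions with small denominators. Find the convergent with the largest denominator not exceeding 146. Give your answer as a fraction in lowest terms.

306/49

List convergents until the denominator exceeds the bound:
a_0 = 6: 6/1  (≤ bound)
a_1 = 4: 25/4  (≤ bound)
a_2 = 12: 306/49  (≤ bound)
a_3 = 4: 1249/200  (> 146, stop)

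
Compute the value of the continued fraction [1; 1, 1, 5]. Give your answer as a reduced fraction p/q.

17/11

Build up convergents one term at a time:
a_0 = 1: 1/1
a_1 = 1: 2/1
a_2 = 1: 3/2
a_3 = 5: 17/11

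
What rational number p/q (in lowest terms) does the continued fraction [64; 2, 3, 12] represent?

Compute successive convergents:
a_0 = 64: 64/1
a_1 = 2: 129/2
a_2 = 3: 451/7
a_3 = 12: 5541/86

5541/86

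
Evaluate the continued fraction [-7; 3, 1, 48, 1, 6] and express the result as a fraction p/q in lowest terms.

-9374/1389

Start with 6.
1 + 1/(6/1) = 1 + 1/6 = 7/6
48 + 1/(7/6) = 48 + 6/7 = 342/7
1 + 1/(342/7) = 1 + 7/342 = 349/342
3 + 1/(349/342) = 3 + 342/349 = 1389/349
-7 + 1/(1389/349) = -7 + 349/1389 = -9374/1389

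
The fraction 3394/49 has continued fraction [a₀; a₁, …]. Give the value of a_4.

Run the Euclidean algorithm, recording each quotient:
⌊3394/49⌋ = 69, remainder 13
⌊49/13⌋ = 3, remainder 10
⌊13/10⌋ = 1, remainder 3
⌊10/3⌋ = 3, remainder 1
⌊3/1⌋ = 3, remainder 0

3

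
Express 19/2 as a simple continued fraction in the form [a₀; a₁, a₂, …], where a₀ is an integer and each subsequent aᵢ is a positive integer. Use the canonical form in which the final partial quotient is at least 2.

19 = 9·2 + 1, so a_0 = 9
2 = 2·1 + 0, so a_1 = 2

[9; 2]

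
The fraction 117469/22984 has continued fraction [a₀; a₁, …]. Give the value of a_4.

1

117469 = 5·22984 + 2549, so a_0 = 5
22984 = 9·2549 + 43, so a_1 = 9
2549 = 59·43 + 12, so a_2 = 59
43 = 3·12 + 7, so a_3 = 3
12 = 1·7 + 5, so a_4 = 1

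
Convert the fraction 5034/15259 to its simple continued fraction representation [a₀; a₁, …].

Run the Euclidean algorithm, recording each quotient:
⌊5034/15259⌋ = 0, remainder 5034
⌊15259/5034⌋ = 3, remainder 157
⌊5034/157⌋ = 32, remainder 10
⌊157/10⌋ = 15, remainder 7
⌊10/7⌋ = 1, remainder 3
⌊7/3⌋ = 2, remainder 1
⌊3/1⌋ = 3, remainder 0

[0; 3, 32, 15, 1, 2, 3]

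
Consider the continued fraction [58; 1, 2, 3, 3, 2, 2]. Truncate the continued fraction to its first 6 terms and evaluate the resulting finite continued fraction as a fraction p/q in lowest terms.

Starting at the tail and folding back:
Start with 2.
3 + 1/(2/1) = 3 + 1/2 = 7/2
3 + 1/(7/2) = 3 + 2/7 = 23/7
2 + 1/(23/7) = 2 + 7/23 = 53/23
1 + 1/(53/23) = 1 + 23/53 = 76/53
58 + 1/(76/53) = 58 + 53/76 = 4461/76

4461/76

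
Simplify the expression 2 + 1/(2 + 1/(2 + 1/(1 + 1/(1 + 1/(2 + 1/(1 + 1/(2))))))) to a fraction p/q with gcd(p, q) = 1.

Build up convergents one term at a time:
a_0 = 2: 2/1
a_1 = 2: 5/2
a_2 = 2: 12/5
a_3 = 1: 17/7
a_4 = 1: 29/12
a_5 = 2: 75/31
a_6 = 1: 104/43
a_7 = 2: 283/117

283/117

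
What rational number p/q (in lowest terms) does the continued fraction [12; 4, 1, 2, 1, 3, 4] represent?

3700/303

Collapse the nested fraction from the inside out:
Start with 4.
3 + 1/(4/1) = 3 + 1/4 = 13/4
1 + 1/(13/4) = 1 + 4/13 = 17/13
2 + 1/(17/13) = 2 + 13/17 = 47/17
1 + 1/(47/17) = 1 + 17/47 = 64/47
4 + 1/(64/47) = 4 + 47/64 = 303/64
12 + 1/(303/64) = 12 + 64/303 = 3700/303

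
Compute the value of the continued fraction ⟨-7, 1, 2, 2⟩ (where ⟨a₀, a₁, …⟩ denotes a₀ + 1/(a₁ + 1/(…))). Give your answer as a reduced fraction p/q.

-44/7

Start with 2.
2 + 1/(2/1) = 2 + 1/2 = 5/2
1 + 1/(5/2) = 1 + 2/5 = 7/5
-7 + 1/(7/5) = -7 + 5/7 = -44/7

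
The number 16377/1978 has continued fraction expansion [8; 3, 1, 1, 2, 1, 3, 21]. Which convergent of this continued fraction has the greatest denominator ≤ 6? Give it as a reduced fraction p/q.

33/4

a_0 = 8: 8/1  (≤ bound)
a_1 = 3: 25/3  (≤ bound)
a_2 = 1: 33/4  (≤ bound)
a_3 = 1: 58/7  (> 6, stop)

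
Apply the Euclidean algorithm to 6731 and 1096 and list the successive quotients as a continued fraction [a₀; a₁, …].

Apply division with remainder until the remainder is 0:
6731 = 6·1096 + 155, so a_0 = 6
1096 = 7·155 + 11, so a_1 = 7
155 = 14·11 + 1, so a_2 = 14
11 = 11·1 + 0, so a_3 = 11

[6; 7, 14, 11]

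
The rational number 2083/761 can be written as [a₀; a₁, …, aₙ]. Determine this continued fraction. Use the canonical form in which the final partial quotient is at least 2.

[2; 1, 2, 1, 4, 7, 1, 4]

Apply division with remainder until the remainder is 0:
2083 ÷ 761 → quotient 2, remainder 561
761 ÷ 561 → quotient 1, remainder 200
561 ÷ 200 → quotient 2, remainder 161
200 ÷ 161 → quotient 1, remainder 39
161 ÷ 39 → quotient 4, remainder 5
39 ÷ 5 → quotient 7, remainder 4
5 ÷ 4 → quotient 1, remainder 1
4 ÷ 1 → quotient 4, remainder 0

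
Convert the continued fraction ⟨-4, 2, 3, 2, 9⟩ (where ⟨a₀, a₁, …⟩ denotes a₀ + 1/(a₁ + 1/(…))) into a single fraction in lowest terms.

Collapse the nested fraction from the inside out:
Start with 9.
2 + 1/(9/1) = 2 + 1/9 = 19/9
3 + 1/(19/9) = 3 + 9/19 = 66/19
2 + 1/(66/19) = 2 + 19/66 = 151/66
-4 + 1/(151/66) = -4 + 66/151 = -538/151

-538/151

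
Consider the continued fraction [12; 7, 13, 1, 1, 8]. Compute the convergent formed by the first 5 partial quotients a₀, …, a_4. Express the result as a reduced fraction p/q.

2319/191

Work from the innermost term outward:
Start with 1.
1 + 1/(1/1) = 1 + 1/1 = 2/1
13 + 1/(2/1) = 13 + 1/2 = 27/2
7 + 1/(27/2) = 7 + 2/27 = 191/27
12 + 1/(191/27) = 12 + 27/191 = 2319/191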